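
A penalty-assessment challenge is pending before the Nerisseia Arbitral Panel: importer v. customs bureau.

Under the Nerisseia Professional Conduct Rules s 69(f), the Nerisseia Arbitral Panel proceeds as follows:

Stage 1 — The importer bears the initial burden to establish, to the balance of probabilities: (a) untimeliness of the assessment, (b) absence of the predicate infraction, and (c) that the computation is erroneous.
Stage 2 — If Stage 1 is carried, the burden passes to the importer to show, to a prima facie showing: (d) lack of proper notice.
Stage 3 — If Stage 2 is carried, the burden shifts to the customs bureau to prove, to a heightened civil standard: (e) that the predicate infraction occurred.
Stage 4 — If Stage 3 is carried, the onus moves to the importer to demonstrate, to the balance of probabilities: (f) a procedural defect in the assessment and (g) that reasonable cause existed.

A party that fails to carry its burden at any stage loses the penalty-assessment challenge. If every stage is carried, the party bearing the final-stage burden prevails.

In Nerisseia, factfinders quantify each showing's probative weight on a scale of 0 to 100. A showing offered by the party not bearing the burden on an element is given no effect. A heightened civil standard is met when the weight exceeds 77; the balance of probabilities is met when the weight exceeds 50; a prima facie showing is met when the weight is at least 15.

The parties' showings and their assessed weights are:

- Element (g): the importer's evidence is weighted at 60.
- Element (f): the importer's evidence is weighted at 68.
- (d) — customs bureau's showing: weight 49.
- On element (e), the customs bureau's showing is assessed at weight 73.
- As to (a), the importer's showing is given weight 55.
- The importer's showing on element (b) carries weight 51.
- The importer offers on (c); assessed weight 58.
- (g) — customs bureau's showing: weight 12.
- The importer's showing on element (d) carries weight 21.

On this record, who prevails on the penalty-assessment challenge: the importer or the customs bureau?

At Stage 1 the importer must meet the balance of probabilities (weight exceeds 50): on (a) the weight is 55, > 50, so (a) meets the standard; on (b) the weight is 51, > 50, so (b) meets the standard; on (c) the weight is 58, which does exceed 50, so (c) meets the standard.
  Stage 1 carried; the burden remains with the importer.
At Stage 2 the importer must meet a prima facie showing (weight is at least 15): on (d) the weight is 21 (the customs bureau's 49 is given no effect), which does reach 15, so (d) meets the standard.
  The importer carries Stage 2; the customs bureau now bears the burden.
At Stage 3 the customs bureau must meet a heightened civil standard (weight exceeds 77): on (e) the weight is 73, ≤ 77, so (e) does not meet the standard.
  Not every element is met, so the customs bureau fails to carry Stage 3.
The importer prevails.

importer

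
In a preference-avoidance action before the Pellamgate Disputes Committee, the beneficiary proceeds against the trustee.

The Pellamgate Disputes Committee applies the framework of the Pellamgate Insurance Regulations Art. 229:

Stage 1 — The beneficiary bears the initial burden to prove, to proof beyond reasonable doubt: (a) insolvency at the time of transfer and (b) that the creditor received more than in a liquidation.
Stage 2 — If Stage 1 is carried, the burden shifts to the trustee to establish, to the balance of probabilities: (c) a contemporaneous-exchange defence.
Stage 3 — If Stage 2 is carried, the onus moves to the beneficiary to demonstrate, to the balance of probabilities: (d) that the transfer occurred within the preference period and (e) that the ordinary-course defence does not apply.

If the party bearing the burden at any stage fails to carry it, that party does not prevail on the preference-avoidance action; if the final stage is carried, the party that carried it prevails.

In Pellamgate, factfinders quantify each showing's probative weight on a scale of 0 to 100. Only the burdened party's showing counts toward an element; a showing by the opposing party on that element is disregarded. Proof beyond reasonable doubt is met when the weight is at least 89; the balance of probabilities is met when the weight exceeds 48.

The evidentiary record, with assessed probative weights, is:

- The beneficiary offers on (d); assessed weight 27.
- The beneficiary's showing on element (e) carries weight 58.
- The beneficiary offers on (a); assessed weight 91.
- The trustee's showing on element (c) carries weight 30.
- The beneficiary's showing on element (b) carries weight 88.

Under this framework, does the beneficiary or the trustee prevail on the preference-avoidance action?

trustee

At Stage 1 the beneficiary must meet proof beyond reasonable doubt (weight is at least 89): on (a) the weight is 91, ≥ 89, so (a) meets the standard; on (b) the weight is 88, < 89, so (b) does not meet the standard.
  The beneficiary does not carry Stage 1.
The trustee prevails.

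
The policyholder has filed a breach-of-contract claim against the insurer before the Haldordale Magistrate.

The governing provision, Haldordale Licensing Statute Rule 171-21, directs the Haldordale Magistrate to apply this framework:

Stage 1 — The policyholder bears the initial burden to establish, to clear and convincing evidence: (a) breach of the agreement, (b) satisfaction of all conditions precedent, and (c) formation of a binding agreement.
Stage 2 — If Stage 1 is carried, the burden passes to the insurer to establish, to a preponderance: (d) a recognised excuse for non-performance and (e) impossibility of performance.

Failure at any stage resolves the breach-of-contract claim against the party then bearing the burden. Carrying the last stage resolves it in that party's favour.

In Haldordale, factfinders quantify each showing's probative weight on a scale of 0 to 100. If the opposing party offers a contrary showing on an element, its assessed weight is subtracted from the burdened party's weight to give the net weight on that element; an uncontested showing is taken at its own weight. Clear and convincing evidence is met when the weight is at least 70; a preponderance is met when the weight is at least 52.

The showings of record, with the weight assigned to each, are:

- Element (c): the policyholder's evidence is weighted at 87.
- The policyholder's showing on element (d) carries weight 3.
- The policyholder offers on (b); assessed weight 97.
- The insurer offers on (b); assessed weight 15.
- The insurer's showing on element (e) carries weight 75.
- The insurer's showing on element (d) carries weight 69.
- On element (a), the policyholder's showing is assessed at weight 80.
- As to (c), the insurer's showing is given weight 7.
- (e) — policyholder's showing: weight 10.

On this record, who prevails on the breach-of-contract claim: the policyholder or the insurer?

Stage 1 — burden on policyholder; standard: clear and convincing evidence (weight is at least 70).
    (a): 80 ≥ 70 [met]
    (b): 97 − 15 = 82 ≥ 70 [met]
    (c): 87 − 7 = 80 ≥ 70 [met]
  All elements met. The burden passes to the insurer.
Stage 2 — burden on insurer; standard: a preponderance (weight is at least 52).
    (d): 69 − 3 = 66 ≥ 52 [met]
    (e): 75 − 10 = 65 ≥ 52 [met]
  All elements met at the final stage.
With every stage satisfied, the insurer prevails.

insurer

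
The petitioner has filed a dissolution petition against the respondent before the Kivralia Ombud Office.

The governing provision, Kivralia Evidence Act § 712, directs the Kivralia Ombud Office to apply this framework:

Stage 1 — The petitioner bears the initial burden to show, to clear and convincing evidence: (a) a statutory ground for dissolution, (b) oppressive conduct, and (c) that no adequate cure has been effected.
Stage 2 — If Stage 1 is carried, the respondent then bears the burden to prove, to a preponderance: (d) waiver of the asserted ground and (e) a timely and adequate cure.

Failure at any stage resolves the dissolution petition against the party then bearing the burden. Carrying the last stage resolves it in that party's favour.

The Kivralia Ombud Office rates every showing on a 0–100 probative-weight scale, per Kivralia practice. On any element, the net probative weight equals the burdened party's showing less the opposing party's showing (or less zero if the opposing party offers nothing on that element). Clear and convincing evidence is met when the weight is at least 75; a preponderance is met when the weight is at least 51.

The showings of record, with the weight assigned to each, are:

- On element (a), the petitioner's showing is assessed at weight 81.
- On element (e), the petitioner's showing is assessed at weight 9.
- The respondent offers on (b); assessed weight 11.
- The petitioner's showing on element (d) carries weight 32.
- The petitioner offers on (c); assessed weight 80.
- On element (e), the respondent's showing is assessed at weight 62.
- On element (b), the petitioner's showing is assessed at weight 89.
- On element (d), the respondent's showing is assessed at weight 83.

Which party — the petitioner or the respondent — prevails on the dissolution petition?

Stage 1 (petitioner, clear and convincing evidence, weight is at least 75): (a) 81 ≥ 75 — meets; (b) net 89−11=78 ≥ 75 — meets; (c) 80 ≥ 75 — meets.
  Stage 1 carried; the burden shifts to the respondent.
Stage 2 (respondent, a preponderance, weight is at least 51): (d) net 83−32=51 ≥ 51 — meets; (e) net 62−9=53 ≥ 51 — meets.
  Stage 2 carried; the final stage is satisfied.
All stages carried — the respondent prevails.

respondent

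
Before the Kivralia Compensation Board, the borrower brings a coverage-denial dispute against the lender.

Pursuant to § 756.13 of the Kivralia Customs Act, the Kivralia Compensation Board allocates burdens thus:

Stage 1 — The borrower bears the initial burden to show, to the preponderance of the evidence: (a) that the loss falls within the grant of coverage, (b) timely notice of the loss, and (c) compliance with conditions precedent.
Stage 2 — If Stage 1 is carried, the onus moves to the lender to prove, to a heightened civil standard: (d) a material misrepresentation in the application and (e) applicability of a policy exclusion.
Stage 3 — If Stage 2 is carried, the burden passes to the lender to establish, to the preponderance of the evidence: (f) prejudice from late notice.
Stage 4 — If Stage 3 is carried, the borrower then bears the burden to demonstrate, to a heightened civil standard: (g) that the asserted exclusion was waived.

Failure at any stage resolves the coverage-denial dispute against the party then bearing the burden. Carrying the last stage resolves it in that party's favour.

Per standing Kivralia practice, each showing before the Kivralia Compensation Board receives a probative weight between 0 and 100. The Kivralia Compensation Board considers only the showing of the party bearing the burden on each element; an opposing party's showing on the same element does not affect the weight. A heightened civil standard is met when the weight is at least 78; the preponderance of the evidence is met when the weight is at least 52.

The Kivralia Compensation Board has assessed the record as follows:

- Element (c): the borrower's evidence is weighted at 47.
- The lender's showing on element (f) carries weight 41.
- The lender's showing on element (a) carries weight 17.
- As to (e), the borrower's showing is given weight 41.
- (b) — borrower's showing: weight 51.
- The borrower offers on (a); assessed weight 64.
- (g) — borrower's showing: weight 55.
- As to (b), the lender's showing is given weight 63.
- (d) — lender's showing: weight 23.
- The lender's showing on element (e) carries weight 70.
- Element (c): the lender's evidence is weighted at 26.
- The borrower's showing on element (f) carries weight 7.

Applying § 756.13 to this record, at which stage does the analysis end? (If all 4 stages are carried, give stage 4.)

Stage 1 — burden on borrower; standard: the preponderance of the evidence (weight is at least 52).
    (a): 64 (lender's 17 disregarded) ≥ 52 [met]
    (b): 51 (lender's 63 disregarded) < 52 [not met]
    (c): 47 (lender's 26 disregarded) < 52 [not met]
  The borrower does not carry Stage 1.
So the lender prevails.

stage 1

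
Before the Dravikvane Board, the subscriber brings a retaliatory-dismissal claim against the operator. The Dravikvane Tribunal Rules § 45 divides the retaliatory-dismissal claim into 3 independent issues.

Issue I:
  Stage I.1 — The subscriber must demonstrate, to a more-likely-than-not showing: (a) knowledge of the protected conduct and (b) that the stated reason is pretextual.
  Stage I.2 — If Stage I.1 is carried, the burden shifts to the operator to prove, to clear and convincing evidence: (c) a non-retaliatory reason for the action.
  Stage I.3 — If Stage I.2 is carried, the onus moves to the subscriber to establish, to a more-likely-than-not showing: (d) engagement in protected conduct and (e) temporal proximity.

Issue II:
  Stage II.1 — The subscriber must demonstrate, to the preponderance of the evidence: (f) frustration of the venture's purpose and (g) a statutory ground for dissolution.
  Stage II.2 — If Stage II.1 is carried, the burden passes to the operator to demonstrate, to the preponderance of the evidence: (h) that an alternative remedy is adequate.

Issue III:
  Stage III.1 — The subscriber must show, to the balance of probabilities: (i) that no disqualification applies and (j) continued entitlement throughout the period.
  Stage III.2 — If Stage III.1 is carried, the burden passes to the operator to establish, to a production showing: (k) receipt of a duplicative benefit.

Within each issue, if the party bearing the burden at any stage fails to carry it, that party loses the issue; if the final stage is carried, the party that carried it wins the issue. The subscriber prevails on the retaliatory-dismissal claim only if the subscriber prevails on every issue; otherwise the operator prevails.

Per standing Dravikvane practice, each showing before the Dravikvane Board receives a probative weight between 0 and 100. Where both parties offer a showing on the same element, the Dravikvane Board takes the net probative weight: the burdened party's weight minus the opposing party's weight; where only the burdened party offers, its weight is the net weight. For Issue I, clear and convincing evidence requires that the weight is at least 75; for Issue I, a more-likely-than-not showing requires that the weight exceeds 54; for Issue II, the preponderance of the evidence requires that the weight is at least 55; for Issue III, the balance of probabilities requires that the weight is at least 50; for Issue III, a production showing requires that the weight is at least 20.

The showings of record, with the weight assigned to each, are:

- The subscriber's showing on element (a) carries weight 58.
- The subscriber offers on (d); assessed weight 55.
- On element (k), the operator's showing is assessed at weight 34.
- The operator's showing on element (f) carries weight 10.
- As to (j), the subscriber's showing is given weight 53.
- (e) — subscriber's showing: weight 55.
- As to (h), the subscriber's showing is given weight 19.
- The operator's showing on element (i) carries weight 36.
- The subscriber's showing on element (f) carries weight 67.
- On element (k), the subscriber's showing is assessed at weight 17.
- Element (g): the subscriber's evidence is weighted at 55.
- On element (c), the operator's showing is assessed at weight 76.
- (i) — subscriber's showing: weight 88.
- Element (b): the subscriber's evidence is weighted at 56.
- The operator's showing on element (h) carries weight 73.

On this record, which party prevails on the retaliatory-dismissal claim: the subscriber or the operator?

— Issue I —
At Stage I.1 the subscriber must meet a more-likely-than-not showing (weight exceeds 54): on (a) the weight is 58, which does exceed 54, so (a) meets the standard; on (b) the weight is 56, which does exceed 54, so (b) meets the standard.
  Stage I.1 carried; the burden shifts to the operator.
At Stage I.2 the operator must meet clear and convincing evidence (weight is at least 75): on (c) the weight is 76, which does reach 75, so (c) meets the standard.
  All elements met. The burden passes to the subscriber.
At Stage I.3 the subscriber must meet a more-likely-than-not showing (weight exceeds 54): on (d) the weight is 55, which does exceed 54, so (d) meets the standard; on (e) the weight is 55, > 54, so (e) meets the standard.
  Stage I.3 carried; the final stage is satisfied.
Every stage carried; the subscriber prevails on this issue.
— Issue II —
Stage II.1 (subscriber, the preponderance of the evidence, weight is at least 55): (f) net 67−10=57 ≥ 55 — meets; (g) 55 ≥ 55 — meets.
  All elements met. The burden passes to the operator.
Stage II.2 (operator, the preponderance of the evidence, weight is at least 55): (h) net 73−19=54 < 55 — fails.
  Not every element is met, so the operator fails to carry Stage II.2.
So the subscriber prevails on this issue.
— Issue III —
Stage III.1 — burden on subscriber; standard: the balance of probabilities (weight is at least 50).
    (i): 88 − 36 = 52 ≥ 50 [met]
    (j): 53 ≥ 50 [met]
  Stage III.1 carried; the burden shifts to the operator.
Stage III.2 — burden on operator; standard: a production showing (weight is at least 20).
    (k): 34 − 17 = 17 < 20 [not met]
  Not every element is met, so the operator fails to carry Stage III.2.
The analysis ends at Stage III.2; the subscriber prevails on this issue.
Per-issue: Issue I → subscriber; Issue II → subscriber; Issue III → subscriber. The subscriber must prevail on every issue; overall, the subscriber prevails.

subscriber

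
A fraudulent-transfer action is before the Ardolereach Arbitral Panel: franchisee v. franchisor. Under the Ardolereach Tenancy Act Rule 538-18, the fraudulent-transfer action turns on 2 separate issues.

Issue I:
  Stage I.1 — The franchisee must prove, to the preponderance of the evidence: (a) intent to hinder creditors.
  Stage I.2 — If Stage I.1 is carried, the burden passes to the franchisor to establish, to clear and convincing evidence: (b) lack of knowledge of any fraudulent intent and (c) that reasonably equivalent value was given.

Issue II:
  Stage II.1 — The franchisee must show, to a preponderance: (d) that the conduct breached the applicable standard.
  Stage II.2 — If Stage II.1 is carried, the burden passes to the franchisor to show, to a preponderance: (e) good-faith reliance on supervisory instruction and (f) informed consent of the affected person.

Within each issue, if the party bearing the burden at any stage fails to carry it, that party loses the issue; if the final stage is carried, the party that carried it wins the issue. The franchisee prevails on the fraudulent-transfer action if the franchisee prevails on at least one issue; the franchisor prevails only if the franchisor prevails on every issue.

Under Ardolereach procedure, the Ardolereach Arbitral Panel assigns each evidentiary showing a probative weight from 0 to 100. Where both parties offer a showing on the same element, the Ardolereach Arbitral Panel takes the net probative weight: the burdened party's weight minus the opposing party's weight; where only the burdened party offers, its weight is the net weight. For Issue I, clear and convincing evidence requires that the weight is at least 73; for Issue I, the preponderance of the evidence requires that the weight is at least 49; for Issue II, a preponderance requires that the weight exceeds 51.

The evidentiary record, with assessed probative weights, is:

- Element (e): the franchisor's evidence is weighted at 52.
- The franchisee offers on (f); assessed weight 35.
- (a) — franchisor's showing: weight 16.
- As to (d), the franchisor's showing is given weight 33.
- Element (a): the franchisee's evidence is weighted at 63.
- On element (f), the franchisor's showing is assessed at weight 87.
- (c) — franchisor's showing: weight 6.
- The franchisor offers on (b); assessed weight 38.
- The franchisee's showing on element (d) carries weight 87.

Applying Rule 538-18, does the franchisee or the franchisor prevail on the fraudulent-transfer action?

franchisor

— Issue I —
At Stage I.1 the franchisee must meet the preponderance of the evidence (weight is at least 49): on (a) the weight is 63 less the opposing 16 gives net 47, < 49, so (a) does not meet the standard.
  Stage I.1 not carried; the franchisee fails its burden.
The analysis ends at Stage I.1; the franchisor prevails on this issue.
— Issue II —
At Stage II.1 the franchisee must meet a preponderance (weight exceeds 51): on (d) the weight is 87 less the opposing 33 gives net 54, > 51, so (d) meets the standard.
  All elements met. The burden passes to the franchisor.
At Stage II.2 the franchisor must meet a preponderance (weight exceeds 51): on (e) the weight is 52, which does exceed 51, so (e) meets the standard; on (f) the weight is 87 less the opposing 35 gives net 52, > 51, so (f) meets the standard.
  All elements met at the final stage.
Every stage carried; the franchisor prevails on this issue.
Per-issue: Issue I → franchisor; Issue II → franchisor. The franchisee must prevail on at least one issue; overall, the franchisor prevails.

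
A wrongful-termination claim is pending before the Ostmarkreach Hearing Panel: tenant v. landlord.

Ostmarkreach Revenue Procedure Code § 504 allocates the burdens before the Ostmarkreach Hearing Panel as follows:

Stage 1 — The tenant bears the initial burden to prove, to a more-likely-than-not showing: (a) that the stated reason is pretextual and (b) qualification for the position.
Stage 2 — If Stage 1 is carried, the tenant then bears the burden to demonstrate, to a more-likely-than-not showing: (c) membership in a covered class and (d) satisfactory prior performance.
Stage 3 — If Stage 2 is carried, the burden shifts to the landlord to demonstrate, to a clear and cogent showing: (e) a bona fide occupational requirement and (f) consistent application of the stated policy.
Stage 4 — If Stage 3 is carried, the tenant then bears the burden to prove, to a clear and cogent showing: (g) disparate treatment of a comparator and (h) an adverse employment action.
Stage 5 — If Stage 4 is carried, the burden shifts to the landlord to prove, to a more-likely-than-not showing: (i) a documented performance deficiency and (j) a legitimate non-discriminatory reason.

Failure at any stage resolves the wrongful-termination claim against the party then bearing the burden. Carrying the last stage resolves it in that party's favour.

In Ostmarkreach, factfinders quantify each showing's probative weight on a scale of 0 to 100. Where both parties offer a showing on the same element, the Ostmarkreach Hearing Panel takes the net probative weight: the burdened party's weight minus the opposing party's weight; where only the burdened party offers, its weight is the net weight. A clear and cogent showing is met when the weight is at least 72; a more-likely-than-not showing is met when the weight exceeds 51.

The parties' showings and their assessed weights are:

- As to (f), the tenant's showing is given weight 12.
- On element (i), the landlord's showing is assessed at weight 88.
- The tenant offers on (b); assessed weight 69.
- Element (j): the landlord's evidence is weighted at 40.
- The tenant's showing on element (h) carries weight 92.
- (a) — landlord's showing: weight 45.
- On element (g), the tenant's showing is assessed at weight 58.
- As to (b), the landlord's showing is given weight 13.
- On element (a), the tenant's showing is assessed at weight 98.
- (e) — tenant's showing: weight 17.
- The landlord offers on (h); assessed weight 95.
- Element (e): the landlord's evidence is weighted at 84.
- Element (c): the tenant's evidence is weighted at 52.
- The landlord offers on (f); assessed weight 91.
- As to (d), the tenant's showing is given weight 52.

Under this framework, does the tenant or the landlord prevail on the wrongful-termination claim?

Stage 1 (tenant, a more-likely-than-not showing, weight exceeds 51): (a) net 98−45=53 > 51 — meets; (b) net 69−13=56 > 51 — meets.
  All elements met. The tenant retains the burden for Stage 2.
Stage 2 (tenant, a more-likely-than-not showing, weight exceeds 51): (c) 52 > 51 — meets; (d) 52 > 51 — meets.
  Stage 2 carried; the burden shifts to the landlord.
Stage 3 (landlord, a clear and cogent showing, weight is at least 72): (e) net 84−17=67 < 72 — fails; (f) net 91−12=79 ≥ 72 — meets.
  The landlord does not carry Stage 3.
The analysis ends at Stage 3; the tenant prevails.

tenant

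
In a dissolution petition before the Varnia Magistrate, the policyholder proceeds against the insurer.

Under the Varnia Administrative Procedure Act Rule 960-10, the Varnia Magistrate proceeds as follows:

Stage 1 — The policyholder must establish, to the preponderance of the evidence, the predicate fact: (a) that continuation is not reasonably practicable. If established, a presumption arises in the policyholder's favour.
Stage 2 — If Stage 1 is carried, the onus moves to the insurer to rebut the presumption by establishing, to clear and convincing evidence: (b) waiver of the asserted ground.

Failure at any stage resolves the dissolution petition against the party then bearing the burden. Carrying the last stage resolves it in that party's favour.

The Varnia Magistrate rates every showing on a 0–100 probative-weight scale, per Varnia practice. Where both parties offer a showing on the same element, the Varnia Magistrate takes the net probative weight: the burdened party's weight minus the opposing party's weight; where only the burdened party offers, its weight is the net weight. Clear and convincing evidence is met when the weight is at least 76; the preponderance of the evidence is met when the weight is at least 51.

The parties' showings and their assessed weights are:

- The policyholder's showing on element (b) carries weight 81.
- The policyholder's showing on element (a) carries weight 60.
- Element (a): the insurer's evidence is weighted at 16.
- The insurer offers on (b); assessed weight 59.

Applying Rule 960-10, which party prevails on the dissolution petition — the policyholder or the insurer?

insurer

At Stage 1 the policyholder must meet the preponderance of the evidence (weight is at least 51): on (a) the weight is 60 less the opposing 16 gives net 44, < 51, so (a) does not meet the standard.
  The policyholder does not carry Stage 1.
The analysis ends at Stage 1; the insurer prevails.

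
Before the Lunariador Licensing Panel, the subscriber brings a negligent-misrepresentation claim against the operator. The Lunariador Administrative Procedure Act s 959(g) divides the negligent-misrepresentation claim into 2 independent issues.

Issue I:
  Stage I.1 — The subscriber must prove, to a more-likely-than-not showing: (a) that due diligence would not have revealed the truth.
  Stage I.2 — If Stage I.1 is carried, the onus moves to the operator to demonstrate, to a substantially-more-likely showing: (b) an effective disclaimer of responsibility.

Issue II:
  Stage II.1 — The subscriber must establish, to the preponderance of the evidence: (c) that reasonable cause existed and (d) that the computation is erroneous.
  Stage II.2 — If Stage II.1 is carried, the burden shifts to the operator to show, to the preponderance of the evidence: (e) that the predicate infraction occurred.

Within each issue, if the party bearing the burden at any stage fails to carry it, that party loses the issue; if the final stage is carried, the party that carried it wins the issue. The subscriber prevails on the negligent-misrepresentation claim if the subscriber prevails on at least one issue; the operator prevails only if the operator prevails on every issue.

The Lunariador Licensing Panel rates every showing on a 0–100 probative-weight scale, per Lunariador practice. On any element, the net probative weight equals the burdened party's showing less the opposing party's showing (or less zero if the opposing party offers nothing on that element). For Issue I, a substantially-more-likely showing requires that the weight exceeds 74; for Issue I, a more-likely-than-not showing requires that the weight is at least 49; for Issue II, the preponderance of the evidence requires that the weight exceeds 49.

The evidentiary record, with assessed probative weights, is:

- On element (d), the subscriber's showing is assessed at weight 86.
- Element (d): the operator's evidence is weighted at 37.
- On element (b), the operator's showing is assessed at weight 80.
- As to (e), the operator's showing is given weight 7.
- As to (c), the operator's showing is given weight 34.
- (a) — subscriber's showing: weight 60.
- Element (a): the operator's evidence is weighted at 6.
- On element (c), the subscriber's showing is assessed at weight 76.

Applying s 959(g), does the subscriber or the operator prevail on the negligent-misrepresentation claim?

operator

— Issue I —
Stage I.1 — burden on subscriber; standard: a more-likely-than-not showing (weight is at least 49).
    (a): 60 − 6 = 54 ≥ 49 [met]
  All elements met. The burden passes to the operator.
Stage I.2 — burden on operator; standard: a substantially-more-likely showing (weight exceeds 74).
    (b): 80 > 74 [met]
  All elements met at the final stage.
With every stage satisfied, the operator prevails on this issue.
— Issue II —
At Stage II.1 the subscriber must meet the preponderance of the evidence (weight exceeds 49): on (c) the weight is 76 less the opposing 34 gives net 42, which does not exceed 49, so (c) does not meet the standard; on (d) the weight is 86 less the opposing 37 gives net 49, ≤ 49, so (d) does not meet the standard.
  The subscriber does not carry Stage II.1.
The analysis ends at Stage II.1; the operator prevails on this issue.
Per-issue: Issue I → operator; Issue II → operator. The subscriber must prevail on at least one issue; overall, the operator prevails.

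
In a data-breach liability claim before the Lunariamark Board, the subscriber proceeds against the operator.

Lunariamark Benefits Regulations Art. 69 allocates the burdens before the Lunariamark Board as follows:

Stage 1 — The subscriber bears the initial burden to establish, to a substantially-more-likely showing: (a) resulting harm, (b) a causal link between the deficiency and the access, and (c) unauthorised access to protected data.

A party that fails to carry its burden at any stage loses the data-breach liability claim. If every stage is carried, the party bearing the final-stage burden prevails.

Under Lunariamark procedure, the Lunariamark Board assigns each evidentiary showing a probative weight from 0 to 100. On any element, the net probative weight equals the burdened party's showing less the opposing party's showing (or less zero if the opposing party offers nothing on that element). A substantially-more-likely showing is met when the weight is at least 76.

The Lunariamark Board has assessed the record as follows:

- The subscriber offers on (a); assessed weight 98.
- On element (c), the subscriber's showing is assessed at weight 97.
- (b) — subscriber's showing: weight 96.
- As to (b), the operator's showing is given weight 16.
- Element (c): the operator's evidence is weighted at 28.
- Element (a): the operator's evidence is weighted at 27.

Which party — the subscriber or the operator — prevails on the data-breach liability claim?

Stage 1 (subscriber, a substantially-more-likely showing, weight is at least 76): (a) net 98−27=71 < 76 — fails; (b) net 96−16=80 ≥ 76 — meets; (c) net 97−28=69 < 76 — fails.
  Not every element is met, so the subscriber fails to carry Stage 1.
The analysis ends at Stage 1; the operator prevails.

operator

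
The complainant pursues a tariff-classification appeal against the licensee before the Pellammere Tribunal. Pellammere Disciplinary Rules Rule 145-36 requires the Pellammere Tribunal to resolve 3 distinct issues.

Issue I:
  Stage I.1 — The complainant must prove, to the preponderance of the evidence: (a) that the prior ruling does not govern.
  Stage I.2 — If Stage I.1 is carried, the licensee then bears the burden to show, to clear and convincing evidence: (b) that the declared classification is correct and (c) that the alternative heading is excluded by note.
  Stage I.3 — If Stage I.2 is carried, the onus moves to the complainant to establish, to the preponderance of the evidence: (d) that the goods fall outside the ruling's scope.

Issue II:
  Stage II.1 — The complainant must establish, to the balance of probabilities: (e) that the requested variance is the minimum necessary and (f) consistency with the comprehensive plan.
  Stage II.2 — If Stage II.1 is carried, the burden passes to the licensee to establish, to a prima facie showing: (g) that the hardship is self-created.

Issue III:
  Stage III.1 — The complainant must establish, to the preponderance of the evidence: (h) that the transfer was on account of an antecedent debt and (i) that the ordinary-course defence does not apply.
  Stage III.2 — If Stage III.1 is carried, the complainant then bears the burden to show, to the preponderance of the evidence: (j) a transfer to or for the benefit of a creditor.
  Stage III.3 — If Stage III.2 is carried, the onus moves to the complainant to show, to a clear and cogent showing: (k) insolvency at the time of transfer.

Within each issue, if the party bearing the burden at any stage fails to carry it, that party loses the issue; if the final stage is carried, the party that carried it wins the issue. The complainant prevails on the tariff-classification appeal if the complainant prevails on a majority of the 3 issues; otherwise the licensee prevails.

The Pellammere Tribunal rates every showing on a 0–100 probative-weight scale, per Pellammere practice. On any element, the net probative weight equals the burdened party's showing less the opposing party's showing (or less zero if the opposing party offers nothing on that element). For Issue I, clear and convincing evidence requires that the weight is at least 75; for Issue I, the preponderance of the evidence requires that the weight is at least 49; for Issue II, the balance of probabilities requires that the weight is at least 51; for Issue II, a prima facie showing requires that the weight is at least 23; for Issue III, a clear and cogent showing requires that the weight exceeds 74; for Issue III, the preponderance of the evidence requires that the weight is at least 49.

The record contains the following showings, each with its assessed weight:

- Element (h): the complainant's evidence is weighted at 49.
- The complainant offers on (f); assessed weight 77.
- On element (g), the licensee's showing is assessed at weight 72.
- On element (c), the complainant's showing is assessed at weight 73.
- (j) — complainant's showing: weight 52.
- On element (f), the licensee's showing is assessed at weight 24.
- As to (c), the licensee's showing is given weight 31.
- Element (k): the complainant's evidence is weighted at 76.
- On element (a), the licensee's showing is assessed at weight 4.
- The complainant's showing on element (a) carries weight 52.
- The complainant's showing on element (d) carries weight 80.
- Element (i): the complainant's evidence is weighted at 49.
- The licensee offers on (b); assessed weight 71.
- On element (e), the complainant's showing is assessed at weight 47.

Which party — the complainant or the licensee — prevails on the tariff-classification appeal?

— Issue I —
Stage I.1 (complainant, the preponderance of the evidence, weight is at least 49): (a) net 52−4=48 < 49 — fails.
  Not every element is met, so the complainant fails to carry Stage I.1.
The licensee prevails on this issue.
— Issue II —
At Stage II.1 the complainant must meet the balance of probabilities (weight is at least 51): on (e) the weight is 47, < 51, so (e) does not meet the standard; on (f) the weight is 77 less the opposing 24 gives net 53, which does reach 51, so (f) meets the standard.
  The complainant does not carry Stage II.1.
The analysis ends at Stage II.1; the licensee prevails on this issue.
— Issue III —
At Stage III.1 the complainant must meet the preponderance of the evidence (weight is at least 49): on (h) the weight is 49, ≥ 49, so (h) meets the standard; on (i) the weight is 49, ≥ 49, so (i) meets the standard.
  Stage III.1 carried; the burden remains with the complainant.
At Stage III.2 the complainant must meet the preponderance of the evidence (weight is at least 49): on (j) the weight is 52, which does reach 49, so (j) meets the standard.
  Stage III.2 carried; the burden remains with the complainant.
At Stage III.3 the complainant must meet a clear and cogent showing (weight exceeds 74): on (k) the weight is 76, which does exceed 74, so (k) meets the standard.
  The complainant carries the last stage.
With every stage satisfied, the complainant prevails on this issue.
Per-issue: Issue I → licensee; Issue II → licensee; Issue III → complainant. The complainant must prevail on a majority of issues; overall, the licensee prevails.

licensee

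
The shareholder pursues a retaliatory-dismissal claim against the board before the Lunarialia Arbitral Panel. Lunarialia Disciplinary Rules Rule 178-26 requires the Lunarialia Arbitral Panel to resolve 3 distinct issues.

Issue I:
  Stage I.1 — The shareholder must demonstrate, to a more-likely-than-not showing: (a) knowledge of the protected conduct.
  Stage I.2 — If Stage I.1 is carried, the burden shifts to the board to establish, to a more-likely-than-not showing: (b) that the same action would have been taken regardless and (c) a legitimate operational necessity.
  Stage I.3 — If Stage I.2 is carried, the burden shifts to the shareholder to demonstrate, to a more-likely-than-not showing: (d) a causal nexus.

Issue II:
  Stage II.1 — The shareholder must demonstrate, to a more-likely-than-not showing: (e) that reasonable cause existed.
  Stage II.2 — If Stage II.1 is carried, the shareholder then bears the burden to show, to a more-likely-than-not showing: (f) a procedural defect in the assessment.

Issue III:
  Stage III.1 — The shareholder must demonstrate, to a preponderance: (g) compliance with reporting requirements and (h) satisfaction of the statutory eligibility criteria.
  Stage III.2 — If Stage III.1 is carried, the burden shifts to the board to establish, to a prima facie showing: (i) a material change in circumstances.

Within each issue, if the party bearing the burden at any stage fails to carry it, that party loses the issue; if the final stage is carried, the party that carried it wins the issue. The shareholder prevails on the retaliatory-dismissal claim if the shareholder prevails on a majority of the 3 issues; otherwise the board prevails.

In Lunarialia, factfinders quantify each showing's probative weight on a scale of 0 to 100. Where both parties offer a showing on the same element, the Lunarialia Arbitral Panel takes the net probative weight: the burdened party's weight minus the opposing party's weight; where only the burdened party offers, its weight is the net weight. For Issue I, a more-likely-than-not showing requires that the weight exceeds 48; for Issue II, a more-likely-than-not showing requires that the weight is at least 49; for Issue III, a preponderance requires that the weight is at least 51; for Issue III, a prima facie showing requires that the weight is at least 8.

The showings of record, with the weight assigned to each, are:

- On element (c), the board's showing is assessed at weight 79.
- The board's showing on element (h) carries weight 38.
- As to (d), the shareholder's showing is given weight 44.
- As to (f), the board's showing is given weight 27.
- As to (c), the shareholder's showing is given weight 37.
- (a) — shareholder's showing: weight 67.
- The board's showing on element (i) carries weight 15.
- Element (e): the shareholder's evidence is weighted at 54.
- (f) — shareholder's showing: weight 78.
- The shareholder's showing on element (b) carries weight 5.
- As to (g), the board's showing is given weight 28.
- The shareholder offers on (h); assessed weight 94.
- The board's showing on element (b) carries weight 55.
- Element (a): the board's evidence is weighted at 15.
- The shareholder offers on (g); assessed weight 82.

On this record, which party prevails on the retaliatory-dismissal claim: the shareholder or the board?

shareholder

— Issue I —
At Stage I.1 the shareholder must meet a more-likely-than-not showing (weight exceeds 48): on (a) the weight is 67 less the opposing 15 gives net 52, which does exceed 48, so (a) meets the standard.
  All elements met. The burden passes to the board.
At Stage I.2 the board must meet a more-likely-than-not showing (weight exceeds 48): on (b) the weight is 55 less the opposing 5 gives net 50, which does exceed 48, so (b) meets the standard; on (c) the weight is 79 less the opposing 37 gives net 42, which does not exceed 48, so (c) does not meet the standard.
  Not every element is met, so the board fails to carry Stage I.2.
So the shareholder prevails on this issue.
— Issue II —
Stage II.1 (shareholder, a more-likely-than-not showing, weight is at least 49): (e) 54 ≥ 49 — meets.
  Stage II.1 is satisfied; the shareholder continues to bear the burden.
Stage II.2 (shareholder, a more-likely-than-not showing, weight is at least 49): (f) net 78−27=51 ≥ 49 — meets.
  The shareholder carries the last stage.
Every stage carried; the shareholder prevails on this issue.
— Issue III —
At Stage III.1 the shareholder must meet a preponderance (weight is at least 51): on (g) the weight is 82 less the opposing 28 gives net 54, ≥ 51, so (g) meets the standard; on (h) the weight is 94 less the opposing 38 gives net 56, ≥ 51, so (h) meets the standard.
  Stage III.1 is satisfied; the onus moves to the board.
At Stage III.2 the board must meet a prima facie showing (weight is at least 8): on (i) the weight is 15, ≥ 8, so (i) meets the standard.
  Stage III.2 carried; the final stage is satisfied.
All stages carried — the board prevails on this issue.
Per-issue: Issue I → shareholder; Issue II → shareholder; Issue III → board. The shareholder must prevail on a majority of issues; overall, the shareholder prevails.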